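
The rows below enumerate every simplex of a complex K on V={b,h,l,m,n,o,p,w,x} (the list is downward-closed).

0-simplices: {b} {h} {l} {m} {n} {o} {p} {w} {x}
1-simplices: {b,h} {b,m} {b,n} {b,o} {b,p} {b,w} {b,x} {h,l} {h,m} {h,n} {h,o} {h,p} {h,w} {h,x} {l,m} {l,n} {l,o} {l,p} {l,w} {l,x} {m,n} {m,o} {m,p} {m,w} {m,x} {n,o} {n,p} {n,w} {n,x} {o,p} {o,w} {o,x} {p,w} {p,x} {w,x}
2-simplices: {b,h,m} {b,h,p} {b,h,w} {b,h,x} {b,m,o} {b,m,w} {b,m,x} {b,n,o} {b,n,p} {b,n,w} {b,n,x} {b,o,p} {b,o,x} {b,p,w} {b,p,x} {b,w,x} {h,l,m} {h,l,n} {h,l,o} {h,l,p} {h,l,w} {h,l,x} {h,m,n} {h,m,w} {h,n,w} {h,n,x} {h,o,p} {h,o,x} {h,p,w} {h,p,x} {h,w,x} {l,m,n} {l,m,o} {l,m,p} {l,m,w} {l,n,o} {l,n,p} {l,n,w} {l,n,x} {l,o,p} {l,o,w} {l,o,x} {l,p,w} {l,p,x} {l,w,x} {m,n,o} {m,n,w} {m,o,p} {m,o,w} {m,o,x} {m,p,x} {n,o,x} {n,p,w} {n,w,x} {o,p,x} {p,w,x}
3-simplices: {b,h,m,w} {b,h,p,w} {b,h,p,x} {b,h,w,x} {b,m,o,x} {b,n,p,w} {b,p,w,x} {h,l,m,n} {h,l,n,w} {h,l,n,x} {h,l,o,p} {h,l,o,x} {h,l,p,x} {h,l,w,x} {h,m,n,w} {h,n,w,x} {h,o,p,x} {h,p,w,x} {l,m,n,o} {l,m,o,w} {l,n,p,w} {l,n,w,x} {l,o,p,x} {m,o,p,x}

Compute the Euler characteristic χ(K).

χ(K)=6

n_0=9 n_1=35 n_2=56 n_3=24
χ=+9−35+56−24=6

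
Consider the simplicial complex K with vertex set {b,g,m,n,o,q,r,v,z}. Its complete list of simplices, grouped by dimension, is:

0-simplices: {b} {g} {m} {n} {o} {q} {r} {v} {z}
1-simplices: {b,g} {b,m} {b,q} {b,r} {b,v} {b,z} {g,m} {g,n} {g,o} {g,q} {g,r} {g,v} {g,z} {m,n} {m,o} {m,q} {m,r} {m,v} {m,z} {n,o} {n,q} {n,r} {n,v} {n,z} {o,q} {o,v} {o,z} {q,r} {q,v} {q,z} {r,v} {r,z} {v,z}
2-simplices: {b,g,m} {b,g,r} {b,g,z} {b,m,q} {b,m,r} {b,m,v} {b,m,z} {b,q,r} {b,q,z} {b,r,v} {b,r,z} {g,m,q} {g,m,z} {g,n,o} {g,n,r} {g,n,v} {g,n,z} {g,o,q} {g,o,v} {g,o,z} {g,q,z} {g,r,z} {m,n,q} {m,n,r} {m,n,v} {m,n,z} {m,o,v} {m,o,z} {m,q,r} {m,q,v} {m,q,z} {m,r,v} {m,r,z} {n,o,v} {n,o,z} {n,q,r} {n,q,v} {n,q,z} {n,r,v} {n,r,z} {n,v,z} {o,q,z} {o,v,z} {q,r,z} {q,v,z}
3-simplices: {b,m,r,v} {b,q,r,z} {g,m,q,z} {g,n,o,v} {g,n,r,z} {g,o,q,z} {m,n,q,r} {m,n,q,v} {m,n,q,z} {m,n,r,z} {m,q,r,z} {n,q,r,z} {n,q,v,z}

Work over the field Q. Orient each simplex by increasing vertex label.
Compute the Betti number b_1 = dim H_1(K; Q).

b_1=0

n_0=9 n_1=33 n_2=45 n_3=13  [Q]
∂1: piv[bg,bm,bq,br,bv,bz,gn,go] rk=8  ker:gm,gq,gr,gv,gz,mn,mo,mq,mr,mv,mz,no,nq,nr,nv,nz,oq,ov,oz,qr,qv,qz,rv,rz,vz
∂2: piv[bgm,bgr,bgz,bmq,bmr,bmv,bmz,bqr,bqz,brv,brz,gmq,gno,gnr,gnv,gnz,goq,gov,goz,mnq,mnr,mnv,mov,mqv,nvz] rk=25  ker:gmz,gqz,grz,mnz,moz,mqr,mqz,mrv,mrz,nov,noz,nqr,nqv,nqz,nrv,nrz,oqz,ovz,qrz,qvz
∂3: piv[bmrv,bqrz,gmqz,gnov,gnrz,goqz,mnqr,mnqv,mnqz,mnrz,mqrz,nqvz] rk=12  ker:nqrz
b_1=(33−8)−25=0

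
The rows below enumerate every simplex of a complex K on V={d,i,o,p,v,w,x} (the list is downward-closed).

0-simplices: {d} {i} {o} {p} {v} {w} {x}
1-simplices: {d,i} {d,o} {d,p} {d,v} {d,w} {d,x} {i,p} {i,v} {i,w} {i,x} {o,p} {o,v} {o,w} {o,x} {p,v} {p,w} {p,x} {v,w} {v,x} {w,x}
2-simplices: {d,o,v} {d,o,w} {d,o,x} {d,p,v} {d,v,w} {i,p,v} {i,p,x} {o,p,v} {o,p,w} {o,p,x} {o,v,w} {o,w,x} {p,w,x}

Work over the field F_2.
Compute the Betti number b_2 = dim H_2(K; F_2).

n_0=7 n_1=20 n_2=13  [Z2]
∂1: piv[di,do,dp,dv,dw,dx] rk=6  ker:ip,iv,iw,ix,op,ov,ow,ox,pv,pw,px,vw,vx,wx
∂2: piv[dov,dow,dox,dpv,dvw,ipv,ipx,opv,opw,opx,owx] rk=11  ker:ovw,pwx
b_2=(13−11)−0=2

b_2=2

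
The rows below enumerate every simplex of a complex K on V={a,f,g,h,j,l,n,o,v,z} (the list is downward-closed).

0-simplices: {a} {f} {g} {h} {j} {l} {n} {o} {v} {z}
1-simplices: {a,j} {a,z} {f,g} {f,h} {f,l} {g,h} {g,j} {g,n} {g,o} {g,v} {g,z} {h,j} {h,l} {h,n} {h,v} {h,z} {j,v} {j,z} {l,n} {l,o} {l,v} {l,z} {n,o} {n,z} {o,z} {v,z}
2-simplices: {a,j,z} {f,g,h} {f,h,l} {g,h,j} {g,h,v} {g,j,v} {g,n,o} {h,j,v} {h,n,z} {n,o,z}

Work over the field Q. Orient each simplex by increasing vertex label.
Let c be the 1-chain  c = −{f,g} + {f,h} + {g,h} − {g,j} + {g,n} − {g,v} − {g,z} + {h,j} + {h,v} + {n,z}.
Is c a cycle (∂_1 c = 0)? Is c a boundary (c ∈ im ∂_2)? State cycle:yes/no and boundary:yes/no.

n_0=10 n_1=26 n_2=10  [Q]
∂1: piv[aj,az,fg,fh,fl,gj,gn,go,gv] rk=9  ker:gh,gz,hj,hl,hn,hv,hz,jv,jz,ln,lo,lv,lz,no,nz,oz,vz
∂2: piv[ajz,fgh,fhl,ghj,ghv,gjv,gno,hnz,noz] rk=9  ker:hjv
∂1c = 0
c vs im∂2: residual ≠ 0 ⇒ not boundary

cycle:yes boundary:no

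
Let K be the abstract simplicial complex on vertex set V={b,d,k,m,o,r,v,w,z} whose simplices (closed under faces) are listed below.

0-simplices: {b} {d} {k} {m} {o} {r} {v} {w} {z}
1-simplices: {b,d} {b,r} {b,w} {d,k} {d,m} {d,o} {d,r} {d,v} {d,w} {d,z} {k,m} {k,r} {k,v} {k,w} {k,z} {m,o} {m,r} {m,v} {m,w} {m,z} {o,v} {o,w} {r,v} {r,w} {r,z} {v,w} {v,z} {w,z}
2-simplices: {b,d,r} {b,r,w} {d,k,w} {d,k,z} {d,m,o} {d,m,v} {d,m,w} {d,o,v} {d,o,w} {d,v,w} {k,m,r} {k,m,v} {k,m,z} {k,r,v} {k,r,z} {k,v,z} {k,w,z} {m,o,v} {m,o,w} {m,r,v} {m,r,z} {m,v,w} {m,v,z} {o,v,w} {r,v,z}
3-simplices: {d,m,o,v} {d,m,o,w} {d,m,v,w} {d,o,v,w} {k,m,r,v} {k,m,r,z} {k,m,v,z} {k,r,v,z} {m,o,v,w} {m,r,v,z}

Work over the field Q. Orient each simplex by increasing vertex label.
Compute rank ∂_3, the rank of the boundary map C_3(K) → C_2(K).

n_0=9 n_1=28 n_2=25 n_3=10  [Q]
∂1: piv[bd,br,bw,dk,dm,do,dv,dz] rk=8  ker:dr,dw,km,kr,kv,kw,kz,mo,mr,mv,mw,mz,ov,ow,rv,rw,rz,vw,vz,wz
∂2: piv[bdr,brw,dkw,dkz,dmo,dmv,dmw,dov,dow,dvw,kmr,kmv,kmz,krv,krz,kvz,kwz] rk=17  ker:mov,mow,mrv,mrz,mvw,mvz,ovw,rvz
∂3: piv[dmov,dmow,dmvw,dovw,kmrv,kmrz,kmvz,krvz] rk=8  ker:movw,mrvz
rk∂_3=8

rank∂_3=8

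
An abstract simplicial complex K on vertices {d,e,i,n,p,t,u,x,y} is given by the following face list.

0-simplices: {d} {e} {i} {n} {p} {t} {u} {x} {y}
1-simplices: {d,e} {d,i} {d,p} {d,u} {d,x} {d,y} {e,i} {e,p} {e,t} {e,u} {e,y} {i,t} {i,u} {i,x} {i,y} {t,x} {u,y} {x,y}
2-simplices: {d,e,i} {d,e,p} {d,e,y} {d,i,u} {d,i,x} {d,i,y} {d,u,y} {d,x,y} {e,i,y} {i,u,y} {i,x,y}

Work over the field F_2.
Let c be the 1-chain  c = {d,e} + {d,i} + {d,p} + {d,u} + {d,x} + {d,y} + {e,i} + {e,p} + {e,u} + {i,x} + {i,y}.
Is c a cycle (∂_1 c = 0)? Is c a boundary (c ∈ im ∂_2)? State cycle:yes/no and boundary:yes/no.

n_0=9 n_1=18 n_2=11  [Z2]
∂1: piv[de,di,dp,du,dx,dy,et] rk=7  ker:ei,ep,eu,ey,it,iu,ix,iy,tx,uy,xy
∂2: piv[dei,dep,dey,diu,dix,diy,duy,dxy] rk=8  ker:eiy,iuy,ixy
∂1c = 0
c vs im∂2: residual ≠ 0 ⇒ not boundary

cycle:yes boundary:no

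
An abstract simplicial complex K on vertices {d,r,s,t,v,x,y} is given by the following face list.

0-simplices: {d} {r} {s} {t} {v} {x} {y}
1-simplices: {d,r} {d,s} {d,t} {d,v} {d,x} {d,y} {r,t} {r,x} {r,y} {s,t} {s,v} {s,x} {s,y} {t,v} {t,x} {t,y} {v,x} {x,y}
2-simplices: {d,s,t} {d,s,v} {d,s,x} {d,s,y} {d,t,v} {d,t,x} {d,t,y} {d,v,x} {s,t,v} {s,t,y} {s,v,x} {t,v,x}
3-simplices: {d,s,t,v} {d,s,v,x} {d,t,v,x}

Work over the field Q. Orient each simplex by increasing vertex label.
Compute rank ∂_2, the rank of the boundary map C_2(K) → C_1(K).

n_0=7 n_1=18 n_2=12 n_3=3  [Q]
∂1: piv[dr,ds,dt,dv,dx,dy] rk=6  ker:rt,rx,ry,st,sv,sx,sy,tv,tx,ty,vx,xy
∂2: piv[dst,dsv,dsx,dsy,dtv,dtx,dty,dvx] rk=8  ker:stv,sty,svx,tvx
∂3: piv[dstv,dsvx,dtvx] rk=3
rk∂_2=8

rank∂_2=8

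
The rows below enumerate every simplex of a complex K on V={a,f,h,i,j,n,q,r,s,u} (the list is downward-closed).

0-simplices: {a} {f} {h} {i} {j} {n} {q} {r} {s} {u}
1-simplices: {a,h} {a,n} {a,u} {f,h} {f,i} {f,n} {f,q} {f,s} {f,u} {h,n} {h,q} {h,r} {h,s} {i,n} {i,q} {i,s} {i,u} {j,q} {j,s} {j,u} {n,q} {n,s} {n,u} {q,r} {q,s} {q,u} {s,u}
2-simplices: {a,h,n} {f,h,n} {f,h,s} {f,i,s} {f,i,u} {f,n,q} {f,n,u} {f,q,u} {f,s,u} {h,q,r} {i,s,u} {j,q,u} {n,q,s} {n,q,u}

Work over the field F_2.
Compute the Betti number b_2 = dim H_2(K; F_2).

b_2=2

n_0=10 n_1=27 n_2=14  [Z2]
∂1: piv[ah,an,au,fh,fi,fq,fs,hr,jq] rk=9  ker:fn,fu,hn,hq,hs,in,iq,is,iu,js,ju,nq,ns,nu,qr,qs,qu,su
∂2: piv[ahn,fhn,fhs,fis,fiu,fnq,fnu,fqu,fsu,hqr,jqu,nqs] rk=12  ker:isu,nqu
b_2=(14−12)−0=2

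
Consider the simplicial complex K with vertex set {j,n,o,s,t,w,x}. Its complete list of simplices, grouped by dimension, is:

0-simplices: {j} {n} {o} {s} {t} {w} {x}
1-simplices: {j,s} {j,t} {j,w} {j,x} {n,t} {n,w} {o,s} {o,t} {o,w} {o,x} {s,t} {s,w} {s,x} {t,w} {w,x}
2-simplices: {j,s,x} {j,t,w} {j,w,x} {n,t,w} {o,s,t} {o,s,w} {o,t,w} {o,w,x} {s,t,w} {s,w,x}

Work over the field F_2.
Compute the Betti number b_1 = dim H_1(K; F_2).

n_0=7 n_1=15 n_2=10  [Z2]
∂1: piv[js,jt,jw,jx,nt,os] rk=6  ker:nw,ot,ow,ox,st,sw,sx,tw,wx
∂2: piv[jsx,jtw,jwx,ntw,ost,osw,otw,owx,swx] rk=9  ker:stw
b_1=(15−6)−9=0

b_1=0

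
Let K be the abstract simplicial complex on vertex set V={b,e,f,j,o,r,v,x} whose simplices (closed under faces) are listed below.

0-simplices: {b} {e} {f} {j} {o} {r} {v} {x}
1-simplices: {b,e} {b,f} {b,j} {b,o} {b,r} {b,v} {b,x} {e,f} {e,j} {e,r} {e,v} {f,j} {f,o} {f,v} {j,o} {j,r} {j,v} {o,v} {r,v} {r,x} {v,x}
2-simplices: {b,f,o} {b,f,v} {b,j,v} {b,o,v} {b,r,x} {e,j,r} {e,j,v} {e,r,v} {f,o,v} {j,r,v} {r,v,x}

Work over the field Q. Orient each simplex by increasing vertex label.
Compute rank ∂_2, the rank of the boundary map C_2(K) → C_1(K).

n_0=8 n_1=21 n_2=11  [Q]
∂1: piv[be,bf,bj,bo,br,bv,bx] rk=7  ker:ef,ej,er,ev,fj,fo,fv,jo,jr,jv,ov,rv,rx,vx
∂2: piv[bfo,bfv,bjv,bov,brx,ejr,ejv,erv,rvx] rk=9  ker:fov,jrv
rk∂_2=9

rank∂_2=9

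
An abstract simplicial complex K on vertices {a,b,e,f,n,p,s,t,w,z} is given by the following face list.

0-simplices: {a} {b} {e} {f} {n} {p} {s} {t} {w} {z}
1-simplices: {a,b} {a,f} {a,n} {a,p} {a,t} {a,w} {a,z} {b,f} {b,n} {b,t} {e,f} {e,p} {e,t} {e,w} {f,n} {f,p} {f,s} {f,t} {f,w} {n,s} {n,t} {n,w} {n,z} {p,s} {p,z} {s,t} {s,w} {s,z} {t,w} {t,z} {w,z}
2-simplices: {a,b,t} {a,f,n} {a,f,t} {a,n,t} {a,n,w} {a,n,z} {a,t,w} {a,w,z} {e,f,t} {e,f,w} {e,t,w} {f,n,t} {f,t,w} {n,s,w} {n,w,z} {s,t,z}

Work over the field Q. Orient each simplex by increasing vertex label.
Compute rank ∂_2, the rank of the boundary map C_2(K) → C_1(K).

rank∂_2=13

n_0=10 n_1=31 n_2=16  [Q]
∂1: piv[ab,af,an,ap,at,aw,az,ef,fs] rk=9  ker:bf,bn,bt,ep,et,ew,fn,fp,ft,fw,ns,nt,nw,nz,ps,pz,st,sw,sz,tw,tz,wz
∂2: piv[abt,afn,aft,ant,anw,anz,atw,awz,eft,efw,etw,nsw,stz] rk=13  ker:fnt,ftw,nwz
rk∂_2=13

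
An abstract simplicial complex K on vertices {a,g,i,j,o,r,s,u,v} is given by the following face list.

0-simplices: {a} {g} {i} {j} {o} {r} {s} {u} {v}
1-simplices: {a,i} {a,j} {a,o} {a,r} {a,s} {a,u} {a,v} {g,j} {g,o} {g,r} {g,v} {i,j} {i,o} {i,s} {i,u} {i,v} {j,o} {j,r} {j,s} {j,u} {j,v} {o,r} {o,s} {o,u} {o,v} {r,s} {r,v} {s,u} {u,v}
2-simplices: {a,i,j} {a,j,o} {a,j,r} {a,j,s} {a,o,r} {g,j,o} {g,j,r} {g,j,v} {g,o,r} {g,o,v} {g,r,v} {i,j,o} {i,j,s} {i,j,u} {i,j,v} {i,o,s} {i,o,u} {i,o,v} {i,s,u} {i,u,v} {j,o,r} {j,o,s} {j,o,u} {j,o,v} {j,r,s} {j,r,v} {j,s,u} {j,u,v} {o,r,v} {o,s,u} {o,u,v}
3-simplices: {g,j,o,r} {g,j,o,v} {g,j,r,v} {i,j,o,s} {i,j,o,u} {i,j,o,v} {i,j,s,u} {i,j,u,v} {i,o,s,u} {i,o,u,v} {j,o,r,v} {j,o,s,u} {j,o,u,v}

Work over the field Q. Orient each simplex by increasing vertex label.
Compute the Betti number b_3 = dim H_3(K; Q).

n_0=9 n_1=29 n_2=31 n_3=13  [Q]
∂1: piv[ai,aj,ao,ar,as,au,av,gj] rk=8  ker:go,gr,gv,ij,io,is,iu,iv,jo,jr,js,ju,jv,or,os,ou,ov,rs,rv,su,uv
∂2: piv[aij,ajo,ajr,ajs,aor,gjo,gjr,gjv,gov,grv,ijo,ijs,iju,ijv,ios,iou,isu,iuv,jrs] rk=19  ker:gor,iov,jor,jos,jou,jov,jrv,jsu,juv,orv,osu,ouv
∂3: piv[gjor,gjov,gjrv,ijos,ijou,ijov,ijsu,ijuv,iosu,iouv,jorv] rk=11  ker:josu,jouv
b_3=(13−11)−0=2

b_3=2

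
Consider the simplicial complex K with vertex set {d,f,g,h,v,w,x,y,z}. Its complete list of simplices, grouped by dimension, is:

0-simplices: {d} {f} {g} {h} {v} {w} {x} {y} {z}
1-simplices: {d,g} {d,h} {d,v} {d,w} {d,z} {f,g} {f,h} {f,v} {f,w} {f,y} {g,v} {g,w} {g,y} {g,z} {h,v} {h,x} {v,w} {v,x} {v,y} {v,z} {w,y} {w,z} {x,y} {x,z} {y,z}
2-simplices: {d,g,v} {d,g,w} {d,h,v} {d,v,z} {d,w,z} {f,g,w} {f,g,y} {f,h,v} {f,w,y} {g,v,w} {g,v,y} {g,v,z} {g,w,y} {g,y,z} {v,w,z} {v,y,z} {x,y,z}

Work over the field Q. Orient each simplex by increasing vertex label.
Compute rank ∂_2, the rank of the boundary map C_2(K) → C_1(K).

rank∂_2=14

n_0=9 n_1=25 n_2=17  [Q]
∂1: piv[dg,dh,dv,dw,dz,fg,fy,hx] rk=8  ker:fh,fv,fw,gv,gw,gy,gz,hv,vw,vx,vy,vz,wy,wz,xy,xz,yz
∂2: piv[dgv,dgw,dhv,dvz,dwz,fgw,fgy,fhv,fwy,gvw,gvy,gvz,gyz,xyz] rk=14  ker:gwy,vwz,vyz
rk∂_2=14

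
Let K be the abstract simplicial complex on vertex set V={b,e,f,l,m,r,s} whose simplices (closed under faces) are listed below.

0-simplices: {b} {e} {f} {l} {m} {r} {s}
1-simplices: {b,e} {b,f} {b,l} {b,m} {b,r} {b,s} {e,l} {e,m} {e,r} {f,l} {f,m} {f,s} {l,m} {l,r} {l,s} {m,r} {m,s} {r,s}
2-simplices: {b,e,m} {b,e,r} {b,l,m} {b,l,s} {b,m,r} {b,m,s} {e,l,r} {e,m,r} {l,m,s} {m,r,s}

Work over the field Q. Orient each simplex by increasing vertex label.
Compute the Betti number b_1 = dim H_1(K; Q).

b_1=4

n_0=7 n_1=18 n_2=10  [Q]
∂1: piv[be,bf,bl,bm,br,bs] rk=6  ker:el,em,er,fl,fm,fs,lm,lr,ls,mr,ms,rs
∂2: piv[bem,ber,blm,bls,bmr,bms,elr,mrs] rk=8  ker:emr,lms
b_1=(18−6)−8=4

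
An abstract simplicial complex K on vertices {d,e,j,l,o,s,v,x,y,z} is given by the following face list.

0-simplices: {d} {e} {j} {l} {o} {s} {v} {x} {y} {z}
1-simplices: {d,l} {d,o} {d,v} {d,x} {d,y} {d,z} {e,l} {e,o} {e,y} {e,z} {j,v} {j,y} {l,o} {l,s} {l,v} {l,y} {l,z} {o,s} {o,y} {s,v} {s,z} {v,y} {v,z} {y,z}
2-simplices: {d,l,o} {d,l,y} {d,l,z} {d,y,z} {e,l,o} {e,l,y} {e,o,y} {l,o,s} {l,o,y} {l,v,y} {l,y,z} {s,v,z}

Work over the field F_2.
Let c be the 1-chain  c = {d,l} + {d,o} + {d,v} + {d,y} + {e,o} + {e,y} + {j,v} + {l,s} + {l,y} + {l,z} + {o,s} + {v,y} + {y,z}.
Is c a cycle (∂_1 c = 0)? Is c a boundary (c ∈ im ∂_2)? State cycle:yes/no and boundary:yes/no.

n_0=10 n_1=24 n_2=12  [Z2]
∂1: piv[dl,do,dv,dx,dy,dz,el,jv,ls] rk=9  ker:eo,ey,ez,jy,lo,lv,ly,lz,os,oy,sv,sz,vy,vz,yz
∂2: piv[dlo,dly,dlz,dyz,elo,ely,eoy,los,lvy,svz] rk=10  ker:loy,lyz
∂1c = {j} + {o} + {v} + {y}

cycle:no boundary:no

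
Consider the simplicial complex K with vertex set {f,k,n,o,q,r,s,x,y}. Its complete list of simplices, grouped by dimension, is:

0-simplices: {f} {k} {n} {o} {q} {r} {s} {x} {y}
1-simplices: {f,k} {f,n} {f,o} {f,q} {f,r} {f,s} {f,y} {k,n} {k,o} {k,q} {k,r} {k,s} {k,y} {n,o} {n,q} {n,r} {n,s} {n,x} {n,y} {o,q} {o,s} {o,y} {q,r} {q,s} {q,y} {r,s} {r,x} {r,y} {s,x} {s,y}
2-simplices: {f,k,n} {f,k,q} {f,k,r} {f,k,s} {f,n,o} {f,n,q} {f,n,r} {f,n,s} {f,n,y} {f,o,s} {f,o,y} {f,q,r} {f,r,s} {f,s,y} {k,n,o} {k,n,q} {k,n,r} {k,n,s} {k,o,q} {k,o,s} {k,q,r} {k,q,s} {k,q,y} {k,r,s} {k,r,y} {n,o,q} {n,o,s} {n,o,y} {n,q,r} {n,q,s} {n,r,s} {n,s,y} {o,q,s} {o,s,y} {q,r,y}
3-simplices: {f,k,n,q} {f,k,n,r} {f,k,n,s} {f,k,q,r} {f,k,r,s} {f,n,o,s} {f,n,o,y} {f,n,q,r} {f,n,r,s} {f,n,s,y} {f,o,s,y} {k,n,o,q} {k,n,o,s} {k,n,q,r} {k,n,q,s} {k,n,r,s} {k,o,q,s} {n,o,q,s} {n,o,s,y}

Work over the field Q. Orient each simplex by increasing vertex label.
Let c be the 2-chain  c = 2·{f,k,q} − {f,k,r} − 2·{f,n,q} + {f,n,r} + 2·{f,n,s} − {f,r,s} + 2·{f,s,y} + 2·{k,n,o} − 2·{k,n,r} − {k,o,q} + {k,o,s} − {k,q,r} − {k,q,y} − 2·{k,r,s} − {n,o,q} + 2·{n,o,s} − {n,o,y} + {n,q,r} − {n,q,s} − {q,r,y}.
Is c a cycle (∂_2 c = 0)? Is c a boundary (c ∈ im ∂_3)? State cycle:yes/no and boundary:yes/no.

cycle:no boundary:no

n_0=9 n_1=30 n_2=35 n_3=19  [Q]
∂1: piv[fk,fn,fo,fq,fr,fs,fy,nx] rk=8  ker:kn,ko,kq,kr,ks,ky,no,nq,nr,ns,ny,oq,os,oy,qr,qs,qy,rs,rx,ry,sx,sy
∂2: piv[fkn,fkq,fkr,fks,fno,fnq,fnr,fns,fny,fos,foy,fqr,frs,fsy,kno,koq,kqs,kqy,kry] rk=19  ker:knq,knr,kns,kos,kqr,krs,noq,nos,noy,nqr,nqs,nrs,nsy,oqs,osy,qry
∂3: piv[fknq,fknr,fkns,fkqr,fkrs,fnos,fnoy,fnqr,fnrs,fnsy,fosy,knoq,knos,knqs,koqs] rk=15  ker:knqr,knrs,noqs,nosy
∂2c = {f,k} + {f,n} − {f,r} + {f,s} − 2·{f,y} − 2·{k,o} + {k,q} + {k,s} + {k,y} + 2·{n,o} − {n,q} − 2·{n,r} + {n,s} + {n,y} − 2·{o,q} + 3·{o,s} − {o,y} − {q,r} − {q,s} − 3·{r,s} − {r,y} + 2·{s,y}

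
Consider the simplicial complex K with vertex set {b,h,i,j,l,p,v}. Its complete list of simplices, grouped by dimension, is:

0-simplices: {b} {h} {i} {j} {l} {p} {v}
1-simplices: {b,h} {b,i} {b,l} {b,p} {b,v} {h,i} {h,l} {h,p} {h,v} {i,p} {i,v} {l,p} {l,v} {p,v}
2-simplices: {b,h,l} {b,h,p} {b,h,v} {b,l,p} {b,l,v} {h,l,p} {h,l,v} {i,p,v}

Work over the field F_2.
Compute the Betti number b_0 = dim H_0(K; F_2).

n_0=7 n_1=14 n_2=8  [Z2]
∂1: piv[bh,bi,bl,bp,bv] rk=5  ker:hi,hl,hp,hv,ip,iv,lp,lv,pv
∂2: piv[bhl,bhp,bhv,blp,blv,ipv] rk=6  ker:hlp,hlv
b_0=(7−0)−5=2

b_0=2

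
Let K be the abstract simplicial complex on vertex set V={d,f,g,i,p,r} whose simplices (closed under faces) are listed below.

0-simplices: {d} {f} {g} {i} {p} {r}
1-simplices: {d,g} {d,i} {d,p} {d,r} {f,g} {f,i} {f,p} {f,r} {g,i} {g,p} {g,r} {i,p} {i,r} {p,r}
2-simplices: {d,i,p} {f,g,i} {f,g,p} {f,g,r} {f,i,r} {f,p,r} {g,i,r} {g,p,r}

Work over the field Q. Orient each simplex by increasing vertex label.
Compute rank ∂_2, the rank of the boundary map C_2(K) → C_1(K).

rank∂_2=6

n_0=6 n_1=14 n_2=8  [Q]
∂1: piv[dg,di,dp,dr,fg] rk=5  ker:fi,fp,fr,gi,gp,gr,ip,ir,pr
∂2: piv[dip,fgi,fgp,fgr,fir,fpr] rk=6  ker:gir,gpr
rk∂_2=6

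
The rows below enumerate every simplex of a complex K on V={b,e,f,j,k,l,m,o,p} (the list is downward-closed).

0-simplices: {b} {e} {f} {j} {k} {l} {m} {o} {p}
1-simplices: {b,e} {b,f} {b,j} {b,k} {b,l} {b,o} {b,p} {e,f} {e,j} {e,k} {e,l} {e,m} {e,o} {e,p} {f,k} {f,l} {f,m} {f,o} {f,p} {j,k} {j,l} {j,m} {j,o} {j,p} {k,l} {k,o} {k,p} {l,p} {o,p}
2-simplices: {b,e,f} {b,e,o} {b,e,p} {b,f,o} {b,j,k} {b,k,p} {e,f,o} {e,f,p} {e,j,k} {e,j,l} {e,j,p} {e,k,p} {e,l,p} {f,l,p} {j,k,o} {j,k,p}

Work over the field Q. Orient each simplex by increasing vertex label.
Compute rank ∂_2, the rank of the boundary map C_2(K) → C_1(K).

rank∂_2=14

n_0=9 n_1=29 n_2=16  [Q]
∂1: piv[be,bf,bj,bk,bl,bo,bp,em] rk=8  ker:ef,ej,ek,el,eo,ep,fk,fl,fm,fo,fp,jk,jl,jm,jo,jp,kl,ko,kp,lp,op
∂2: piv[bef,beo,bep,bfo,bjk,bkp,efp,ejk,ejl,ejp,ekp,elp,flp,jko] rk=14  ker:efo,jkp
rk∂_2=14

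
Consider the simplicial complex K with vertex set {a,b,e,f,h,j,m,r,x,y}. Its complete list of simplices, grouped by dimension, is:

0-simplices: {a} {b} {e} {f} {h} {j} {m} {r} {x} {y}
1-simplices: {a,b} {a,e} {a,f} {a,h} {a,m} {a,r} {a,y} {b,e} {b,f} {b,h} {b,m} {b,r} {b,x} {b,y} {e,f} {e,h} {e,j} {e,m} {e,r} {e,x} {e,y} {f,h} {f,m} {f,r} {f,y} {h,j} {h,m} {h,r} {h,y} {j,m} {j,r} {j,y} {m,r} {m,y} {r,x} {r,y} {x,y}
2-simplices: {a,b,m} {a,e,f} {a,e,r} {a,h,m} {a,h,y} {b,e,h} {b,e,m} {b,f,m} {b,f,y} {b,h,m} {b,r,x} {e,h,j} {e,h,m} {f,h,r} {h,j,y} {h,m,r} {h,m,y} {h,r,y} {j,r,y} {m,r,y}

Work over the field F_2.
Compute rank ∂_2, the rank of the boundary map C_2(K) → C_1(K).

n_0=10 n_1=37 n_2=20  [Z2]
∂1: piv[ab,ae,af,ah,am,ar,ay,bx,ej] rk=9  ker:be,bf,bh,bm,br,by,ef,eh,em,er,ex,ey,fh,fm,fr,fy,hj,hm,hr,hy,jm,jr,jy,mr,my,rx,ry,xy
∂2: piv[abm,aef,aer,ahm,ahy,beh,bem,bfm,bfy,bhm,brx,ehj,fhr,hjy,hmr,hmy,hry,jry] rk=18  ker:ehm,mry
rk∂_2=18

rank∂_2=18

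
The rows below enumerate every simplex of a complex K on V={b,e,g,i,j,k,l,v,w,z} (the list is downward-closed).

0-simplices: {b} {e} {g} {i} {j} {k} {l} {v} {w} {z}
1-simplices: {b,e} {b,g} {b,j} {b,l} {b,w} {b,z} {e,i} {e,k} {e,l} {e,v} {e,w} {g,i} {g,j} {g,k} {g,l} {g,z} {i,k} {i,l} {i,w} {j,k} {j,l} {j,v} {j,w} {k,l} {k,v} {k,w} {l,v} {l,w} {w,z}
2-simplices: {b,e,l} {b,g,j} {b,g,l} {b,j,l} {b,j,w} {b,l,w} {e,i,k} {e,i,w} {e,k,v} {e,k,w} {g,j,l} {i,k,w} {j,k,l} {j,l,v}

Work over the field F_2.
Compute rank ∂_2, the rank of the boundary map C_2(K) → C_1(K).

n_0=10 n_1=29 n_2=14  [Z2]
∂1: piv[be,bg,bj,bl,bw,bz,ei,ek,ev] rk=9  ker:el,ew,gi,gj,gk,gl,gz,ik,il,iw,jk,jl,jv,jw,kl,kv,kw,lv,lw,wz
∂2: piv[bel,bgj,bgl,bjl,bjw,blw,eik,eiw,ekv,ekw,jkl,jlv] rk=12  ker:gjl,ikw
rk∂_2=12

rank∂_2=12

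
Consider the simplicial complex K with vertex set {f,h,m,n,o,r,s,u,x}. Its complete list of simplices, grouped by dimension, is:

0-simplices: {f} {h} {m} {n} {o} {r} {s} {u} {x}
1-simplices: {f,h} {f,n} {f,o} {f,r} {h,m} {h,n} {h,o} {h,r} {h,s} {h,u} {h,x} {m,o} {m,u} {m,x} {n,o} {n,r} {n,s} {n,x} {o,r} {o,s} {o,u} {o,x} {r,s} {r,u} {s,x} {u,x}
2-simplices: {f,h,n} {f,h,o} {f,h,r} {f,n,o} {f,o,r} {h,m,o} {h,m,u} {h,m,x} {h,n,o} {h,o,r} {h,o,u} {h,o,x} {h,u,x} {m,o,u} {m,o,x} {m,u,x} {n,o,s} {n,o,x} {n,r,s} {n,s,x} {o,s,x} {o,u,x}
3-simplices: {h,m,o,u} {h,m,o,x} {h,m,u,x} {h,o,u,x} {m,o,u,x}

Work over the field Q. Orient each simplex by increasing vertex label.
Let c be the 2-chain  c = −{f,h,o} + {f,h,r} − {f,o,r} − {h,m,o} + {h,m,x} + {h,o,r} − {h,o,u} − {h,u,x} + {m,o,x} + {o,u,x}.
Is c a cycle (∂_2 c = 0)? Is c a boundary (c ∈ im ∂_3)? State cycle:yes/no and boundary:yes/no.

cycle:yes boundary:no

n_0=9 n_1=26 n_2=22 n_3=5  [Q]
∂1: piv[fh,fn,fo,fr,hm,hs,hu,hx] rk=8  ker:hn,ho,hr,mo,mu,mx,no,nr,ns,nx,or,os,ou,ox,rs,ru,sx,ux
∂2: piv[fhn,fho,fhr,fno,for,hmo,hmu,hmx,hou,hox,hux,nos,nox,nrs,nsx] rk=15  ker:hno,hor,mou,mox,mux,osx,oux
∂3: piv[hmou,hmox,hmux,houx] rk=4  ker:moux
∂2c = 0
c vs im∂3: residual ≠ 0 ⇒ not boundary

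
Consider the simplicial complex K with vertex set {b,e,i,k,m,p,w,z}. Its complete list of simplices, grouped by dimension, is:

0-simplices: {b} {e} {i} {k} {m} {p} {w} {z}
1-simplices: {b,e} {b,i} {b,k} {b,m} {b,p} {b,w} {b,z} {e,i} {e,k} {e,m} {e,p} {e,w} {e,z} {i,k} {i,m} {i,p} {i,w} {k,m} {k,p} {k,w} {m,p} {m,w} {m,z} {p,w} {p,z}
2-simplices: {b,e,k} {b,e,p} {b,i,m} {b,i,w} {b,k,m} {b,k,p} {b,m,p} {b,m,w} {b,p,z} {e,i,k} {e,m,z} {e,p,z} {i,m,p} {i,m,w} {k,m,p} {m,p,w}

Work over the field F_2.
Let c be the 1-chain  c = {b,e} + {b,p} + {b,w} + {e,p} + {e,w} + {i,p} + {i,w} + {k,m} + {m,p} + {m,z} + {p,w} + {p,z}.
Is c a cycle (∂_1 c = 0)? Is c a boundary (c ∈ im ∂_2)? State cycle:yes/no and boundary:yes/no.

n_0=8 n_1=25 n_2=16  [Z2]
∂1: piv[be,bi,bk,bm,bp,bw,bz] rk=7  ker:ei,ek,em,ep,ew,ez,ik,im,ip,iw,km,kp,kw,mp,mw,mz,pw,pz
∂2: piv[bek,bep,bim,biw,bkm,bkp,bmp,bmw,bpz,eik,emz,epz,imp,mpw] rk=14  ker:imw,kmp
∂1c = {b} + {e} + {k} + {m}

cycle:no boundary:no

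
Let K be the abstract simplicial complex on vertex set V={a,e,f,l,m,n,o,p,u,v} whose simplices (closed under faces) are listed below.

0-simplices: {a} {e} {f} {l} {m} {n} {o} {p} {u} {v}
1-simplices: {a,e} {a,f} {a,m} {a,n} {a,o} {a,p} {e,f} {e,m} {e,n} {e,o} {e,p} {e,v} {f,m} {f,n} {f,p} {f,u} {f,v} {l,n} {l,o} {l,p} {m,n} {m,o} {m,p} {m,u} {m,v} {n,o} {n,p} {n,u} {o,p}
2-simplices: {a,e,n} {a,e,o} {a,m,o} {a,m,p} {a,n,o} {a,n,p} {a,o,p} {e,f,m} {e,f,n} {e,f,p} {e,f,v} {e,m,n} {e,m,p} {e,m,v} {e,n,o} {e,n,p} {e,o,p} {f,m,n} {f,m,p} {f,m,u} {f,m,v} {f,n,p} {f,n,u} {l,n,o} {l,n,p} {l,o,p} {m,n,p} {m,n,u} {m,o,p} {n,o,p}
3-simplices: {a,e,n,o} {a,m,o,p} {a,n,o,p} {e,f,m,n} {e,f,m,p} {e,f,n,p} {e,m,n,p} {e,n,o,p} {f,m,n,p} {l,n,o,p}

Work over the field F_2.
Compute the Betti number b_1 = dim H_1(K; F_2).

b_1=1

n_0=10 n_1=29 n_2=30 n_3=10  [Z2]
∂1: piv[ae,af,am,an,ao,ap,ev,fu,ln] rk=9  ker:ef,em,en,eo,ep,fm,fn,fp,fv,lo,lp,mn,mo,mp,mu,mv,no,np,nu,op
∂2: piv[aen,aeo,amo,amp,ano,anp,aop,efm,efn,efp,efv,emn,emp,emv,enp,fmu,fnu,lno,lnp] rk=19  ker:eno,eop,fmn,fmp,fmv,fnp,lop,mnp,mnu,mop,nop
∂3: piv[aeno,amop,anop,efmn,efmp,efnp,emnp,enop,lnop] rk=9  ker:fmnp
b_1=(29−9)−19=1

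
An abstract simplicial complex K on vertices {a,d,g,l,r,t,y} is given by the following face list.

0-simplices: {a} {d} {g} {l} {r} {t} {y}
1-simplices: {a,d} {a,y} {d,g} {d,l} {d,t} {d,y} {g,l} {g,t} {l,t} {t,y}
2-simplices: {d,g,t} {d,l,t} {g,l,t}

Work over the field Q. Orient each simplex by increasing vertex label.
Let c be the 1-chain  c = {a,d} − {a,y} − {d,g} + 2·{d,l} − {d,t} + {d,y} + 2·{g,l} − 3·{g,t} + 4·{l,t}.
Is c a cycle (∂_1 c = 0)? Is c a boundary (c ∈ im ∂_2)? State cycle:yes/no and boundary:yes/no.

n_0=7 n_1=10 n_2=3  [Q]
∂1: piv[ad,ay,dg,dl,dt] rk=5  ker:dy,gl,gt,lt,ty
∂2: piv[dgt,dlt,glt] rk=3
∂1c = 0
c vs im∂2: residual ≠ 0 ⇒ not boundary

cycle:yes boundary:no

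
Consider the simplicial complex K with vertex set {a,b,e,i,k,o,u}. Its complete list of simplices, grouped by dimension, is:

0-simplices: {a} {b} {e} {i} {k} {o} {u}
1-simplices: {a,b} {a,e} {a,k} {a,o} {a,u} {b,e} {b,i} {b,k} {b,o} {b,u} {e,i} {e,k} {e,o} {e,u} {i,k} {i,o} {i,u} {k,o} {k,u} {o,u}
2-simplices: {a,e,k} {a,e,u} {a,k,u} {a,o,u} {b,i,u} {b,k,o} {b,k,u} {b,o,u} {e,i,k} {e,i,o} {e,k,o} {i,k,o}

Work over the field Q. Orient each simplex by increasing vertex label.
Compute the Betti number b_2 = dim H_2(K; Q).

n_0=7 n_1=20 n_2=12  [Q]
∂1: piv[ab,ae,ak,ao,au,bi] rk=6  ker:be,bk,bo,bu,ei,ek,eo,eu,ik,io,iu,ko,ku,ou
∂2: piv[aek,aeu,aku,aou,biu,bko,bku,bou,eik,eio,eko] rk=11  ker:iko
b_2=(12−11)−0=1

b_2=1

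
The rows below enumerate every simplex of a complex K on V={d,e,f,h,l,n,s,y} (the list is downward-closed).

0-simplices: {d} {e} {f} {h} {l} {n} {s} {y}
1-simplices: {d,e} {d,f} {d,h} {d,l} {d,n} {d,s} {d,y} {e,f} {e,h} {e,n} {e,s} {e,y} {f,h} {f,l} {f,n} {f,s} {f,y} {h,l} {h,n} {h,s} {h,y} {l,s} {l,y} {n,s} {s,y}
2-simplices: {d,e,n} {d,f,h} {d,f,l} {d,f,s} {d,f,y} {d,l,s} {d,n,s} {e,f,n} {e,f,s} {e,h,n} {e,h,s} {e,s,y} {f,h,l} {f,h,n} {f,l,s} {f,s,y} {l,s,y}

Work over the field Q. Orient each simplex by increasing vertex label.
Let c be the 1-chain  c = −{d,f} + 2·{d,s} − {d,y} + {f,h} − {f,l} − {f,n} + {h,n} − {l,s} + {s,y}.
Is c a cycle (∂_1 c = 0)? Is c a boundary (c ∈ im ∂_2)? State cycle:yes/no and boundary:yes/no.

n_0=8 n_1=25 n_2=17  [Q]
∂1: piv[de,df,dh,dl,dn,ds,dy] rk=7  ker:ef,eh,en,es,ey,fh,fl,fn,fs,fy,hl,hn,hs,hy,ls,ly,ns,sy
∂2: piv[den,dfh,dfl,dfs,dfy,dls,dns,efn,efs,ehn,ehs,esy,fhl,fhn,fsy,lsy] rk=16  ker:fls
∂1c = 0
c vs im∂2: reduces to 0 ⇒ boundary

cycle:yes boundary:yes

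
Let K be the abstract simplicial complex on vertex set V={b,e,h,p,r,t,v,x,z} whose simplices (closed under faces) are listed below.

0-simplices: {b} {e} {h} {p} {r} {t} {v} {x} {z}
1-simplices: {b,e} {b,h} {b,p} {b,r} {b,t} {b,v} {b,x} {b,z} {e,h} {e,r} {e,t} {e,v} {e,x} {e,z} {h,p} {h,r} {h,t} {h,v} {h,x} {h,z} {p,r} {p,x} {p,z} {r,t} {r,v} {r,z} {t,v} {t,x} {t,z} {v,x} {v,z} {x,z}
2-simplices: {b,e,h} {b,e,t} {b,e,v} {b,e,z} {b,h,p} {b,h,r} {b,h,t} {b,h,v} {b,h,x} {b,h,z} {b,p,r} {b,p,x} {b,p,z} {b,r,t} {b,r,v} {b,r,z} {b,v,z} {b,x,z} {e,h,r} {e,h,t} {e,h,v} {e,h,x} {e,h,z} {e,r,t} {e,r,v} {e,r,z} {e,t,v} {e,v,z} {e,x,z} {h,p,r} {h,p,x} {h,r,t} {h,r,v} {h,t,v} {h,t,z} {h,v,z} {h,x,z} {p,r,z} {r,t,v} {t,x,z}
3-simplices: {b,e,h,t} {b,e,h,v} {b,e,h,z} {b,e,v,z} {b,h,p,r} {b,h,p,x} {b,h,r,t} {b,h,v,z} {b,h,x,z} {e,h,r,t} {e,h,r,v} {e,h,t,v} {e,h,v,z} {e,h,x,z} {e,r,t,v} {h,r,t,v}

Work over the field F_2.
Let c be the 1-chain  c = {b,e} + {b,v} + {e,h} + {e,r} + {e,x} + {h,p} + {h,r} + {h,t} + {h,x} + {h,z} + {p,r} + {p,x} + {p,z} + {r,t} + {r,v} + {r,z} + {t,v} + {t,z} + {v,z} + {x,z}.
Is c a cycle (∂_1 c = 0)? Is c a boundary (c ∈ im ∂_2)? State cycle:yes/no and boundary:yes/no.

cycle:yes boundary:yes

n_0=9 n_1=32 n_2=40 n_3=16  [Z2]
∂1: piv[be,bh,bp,br,bt,bv,bx,bz] rk=8  ker:eh,er,et,ev,ex,ez,hp,hr,ht,hv,hx,hz,pr,px,pz,rt,rv,rz,tv,tx,tz,vx,vz,xz
∂2: piv[beh,bet,bev,bez,bhp,bhr,bht,bhv,bhx,bhz,bpr,bpx,bpz,brt,brv,brz,bvz,bxz,ehr,ehx,etv,htz,txz] rk=23  ker:eht,ehv,ehz,ert,erv,erz,evz,exz,hpr,hpx,hrt,hrv,htv,hvz,hxz,prz,rtv
∂3: piv[beht,behv,behz,bevz,bhpr,bhpx,bhrt,bhvz,bhxz,ehrt,ehrv,ehtv,ehxz,ertv] rk=14  ker:ehvz,hrtv
∂1c = 0
c vs im∂2: reduces to 0 ⇒ boundary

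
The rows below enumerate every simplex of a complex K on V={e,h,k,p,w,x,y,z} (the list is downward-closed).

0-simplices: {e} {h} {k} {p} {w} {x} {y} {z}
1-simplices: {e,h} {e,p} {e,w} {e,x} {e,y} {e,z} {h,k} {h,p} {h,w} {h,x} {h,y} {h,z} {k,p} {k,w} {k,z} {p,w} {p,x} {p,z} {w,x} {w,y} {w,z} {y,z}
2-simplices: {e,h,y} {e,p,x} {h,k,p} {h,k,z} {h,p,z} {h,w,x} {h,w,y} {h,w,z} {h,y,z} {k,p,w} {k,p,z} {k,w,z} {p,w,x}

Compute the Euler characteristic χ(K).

n_0=8 n_1=22 n_2=13
χ=+8−22+13=-1

χ(K)=-1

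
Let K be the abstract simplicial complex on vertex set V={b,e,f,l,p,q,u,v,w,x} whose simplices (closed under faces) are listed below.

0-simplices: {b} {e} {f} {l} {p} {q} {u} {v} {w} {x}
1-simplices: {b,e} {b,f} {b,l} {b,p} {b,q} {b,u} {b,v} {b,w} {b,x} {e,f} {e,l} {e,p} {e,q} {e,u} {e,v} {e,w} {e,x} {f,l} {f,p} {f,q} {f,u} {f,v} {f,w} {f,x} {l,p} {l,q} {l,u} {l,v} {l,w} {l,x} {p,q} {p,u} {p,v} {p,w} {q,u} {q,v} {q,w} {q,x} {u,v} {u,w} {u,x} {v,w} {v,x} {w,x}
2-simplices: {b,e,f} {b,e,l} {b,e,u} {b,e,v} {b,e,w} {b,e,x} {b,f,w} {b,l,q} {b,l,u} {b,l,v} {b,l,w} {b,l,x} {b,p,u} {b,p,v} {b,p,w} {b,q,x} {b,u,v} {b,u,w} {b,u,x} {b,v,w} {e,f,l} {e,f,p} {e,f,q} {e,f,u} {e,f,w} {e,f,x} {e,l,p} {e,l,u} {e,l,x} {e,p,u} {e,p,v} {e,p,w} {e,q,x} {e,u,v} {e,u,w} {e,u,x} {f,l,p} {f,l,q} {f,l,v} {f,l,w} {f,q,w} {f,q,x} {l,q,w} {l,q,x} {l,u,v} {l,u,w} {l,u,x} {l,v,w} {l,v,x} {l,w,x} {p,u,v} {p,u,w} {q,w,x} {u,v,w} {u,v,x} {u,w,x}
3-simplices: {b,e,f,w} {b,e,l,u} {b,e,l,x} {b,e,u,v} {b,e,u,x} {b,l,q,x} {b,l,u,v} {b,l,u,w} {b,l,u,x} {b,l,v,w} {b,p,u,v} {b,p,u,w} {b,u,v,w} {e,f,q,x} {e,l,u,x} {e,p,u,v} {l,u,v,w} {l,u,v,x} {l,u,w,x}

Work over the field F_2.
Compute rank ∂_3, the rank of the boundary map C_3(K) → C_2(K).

rank∂_3=17

n_0=10 n_1=44 n_2=56 n_3=19  [Z2]
∂1: piv[be,bf,bl,bp,bq,bu,bv,bw,bx] rk=9  ker:ef,el,ep,eq,eu,ev,ew,ex,fl,fp,fq,fu,fv,fw,fx,lp,lq,lu,lv,lw,lx,pq,pu,pv,pw,qu,qv,qw,qx,uv,uw,ux,vw,vx,wx
∂2: piv[bef,bel,beu,bev,bew,bex,bfw,blq,blu,blv,blw,blx,bpu,bpv,bpw,bqx,buv,buw,bux,bvw,efl,efp,efq,efu,efx,elp,epu,eqx,flv,fqw,lvx,lwx] rk=32  ker:efw,elu,elx,epv,epw,euv,euw,eux,flp,flq,flw,fqx,lqw,lqx,luv,luw,lux,lvw,puv,puw,qwx,uvw,uvx,uwx
∂3: piv[befw,belu,belx,beuv,beux,blqx,bluv,bluw,blux,blvw,bpuv,bpuw,buvw,efqx,epuv,luvx,luwx] rk=17  ker:elux,luvw
rk∂_3=17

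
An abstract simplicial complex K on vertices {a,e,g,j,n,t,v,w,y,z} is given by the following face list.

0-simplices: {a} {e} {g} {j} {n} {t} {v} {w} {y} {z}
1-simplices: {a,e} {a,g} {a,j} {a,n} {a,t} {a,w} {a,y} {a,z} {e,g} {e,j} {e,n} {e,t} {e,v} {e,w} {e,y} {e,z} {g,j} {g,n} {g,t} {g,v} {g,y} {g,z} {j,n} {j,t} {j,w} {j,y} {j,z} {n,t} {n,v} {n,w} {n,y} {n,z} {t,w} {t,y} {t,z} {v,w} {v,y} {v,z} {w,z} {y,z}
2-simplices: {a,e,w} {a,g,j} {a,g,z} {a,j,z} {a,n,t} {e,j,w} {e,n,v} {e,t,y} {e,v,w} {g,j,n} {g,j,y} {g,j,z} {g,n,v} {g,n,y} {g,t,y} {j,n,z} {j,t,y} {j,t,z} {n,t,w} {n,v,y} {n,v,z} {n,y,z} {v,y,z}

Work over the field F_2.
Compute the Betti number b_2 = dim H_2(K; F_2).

b_2=2

n_0=10 n_1=40 n_2=23  [Z2]
∂1: piv[ae,ag,aj,an,at,aw,ay,az,ev] rk=9  ker:eg,ej,en,et,ew,ey,ez,gj,gn,gt,gv,gy,gz,jn,jt,jw,jy,jz,nt,nv,nw,ny,nz,tw,ty,tz,vw,vy,vz,wz,yz
∂2: piv[aew,agj,agz,ajz,ant,ejw,env,ety,evw,gjn,gjy,gnv,gny,gty,jnz,jty,jtz,ntw,nvy,nvz,nyz] rk=21  ker:gjz,vyz
b_2=(23−21)−0=2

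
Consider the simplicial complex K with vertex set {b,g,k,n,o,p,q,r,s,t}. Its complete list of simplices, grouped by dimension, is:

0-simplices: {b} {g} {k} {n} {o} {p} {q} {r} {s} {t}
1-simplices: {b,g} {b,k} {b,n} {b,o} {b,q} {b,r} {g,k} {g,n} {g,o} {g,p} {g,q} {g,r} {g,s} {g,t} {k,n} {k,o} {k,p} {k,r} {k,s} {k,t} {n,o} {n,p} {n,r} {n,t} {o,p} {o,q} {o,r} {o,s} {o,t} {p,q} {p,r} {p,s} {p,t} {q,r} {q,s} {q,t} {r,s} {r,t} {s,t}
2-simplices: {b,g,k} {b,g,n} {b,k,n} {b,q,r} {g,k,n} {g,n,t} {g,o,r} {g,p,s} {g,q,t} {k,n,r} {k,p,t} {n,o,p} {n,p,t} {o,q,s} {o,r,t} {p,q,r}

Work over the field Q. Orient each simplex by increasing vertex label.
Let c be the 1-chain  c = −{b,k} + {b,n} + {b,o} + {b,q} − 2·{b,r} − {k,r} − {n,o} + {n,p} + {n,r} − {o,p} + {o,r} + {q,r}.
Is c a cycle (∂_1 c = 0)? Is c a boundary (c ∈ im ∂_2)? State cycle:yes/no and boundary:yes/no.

cycle:yes boundary:no

n_0=10 n_1=39 n_2=16  [Q]
∂1: piv[bg,bk,bn,bo,bq,br,gp,gs,gt] rk=9  ker:gk,gn,go,gq,gr,kn,ko,kp,kr,ks,kt,no,np,nr,nt,op,oq,or,os,ot,pq,pr,ps,pt,qr,qs,qt,rs,rt,st
∂2: piv[bgk,bgn,bkn,bqr,gnt,gor,gps,gqt,knr,kpt,nop,npt,oqs,ort,pqr] rk=15  ker:gkn
∂1c = 0
c vs im∂2: residual ≠ 0 ⇒ not boundary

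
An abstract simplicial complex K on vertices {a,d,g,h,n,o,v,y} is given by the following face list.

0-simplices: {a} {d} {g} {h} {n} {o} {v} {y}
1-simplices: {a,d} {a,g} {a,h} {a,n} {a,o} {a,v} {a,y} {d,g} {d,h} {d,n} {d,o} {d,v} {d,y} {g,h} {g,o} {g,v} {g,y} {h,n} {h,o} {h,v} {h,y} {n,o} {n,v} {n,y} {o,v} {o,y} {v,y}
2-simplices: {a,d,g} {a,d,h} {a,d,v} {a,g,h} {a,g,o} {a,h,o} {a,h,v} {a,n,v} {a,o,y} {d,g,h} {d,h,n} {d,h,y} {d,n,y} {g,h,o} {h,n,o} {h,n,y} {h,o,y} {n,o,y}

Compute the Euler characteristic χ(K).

n_0=8 n_1=27 n_2=18
χ=+8−27+18=-1

χ(K)=-1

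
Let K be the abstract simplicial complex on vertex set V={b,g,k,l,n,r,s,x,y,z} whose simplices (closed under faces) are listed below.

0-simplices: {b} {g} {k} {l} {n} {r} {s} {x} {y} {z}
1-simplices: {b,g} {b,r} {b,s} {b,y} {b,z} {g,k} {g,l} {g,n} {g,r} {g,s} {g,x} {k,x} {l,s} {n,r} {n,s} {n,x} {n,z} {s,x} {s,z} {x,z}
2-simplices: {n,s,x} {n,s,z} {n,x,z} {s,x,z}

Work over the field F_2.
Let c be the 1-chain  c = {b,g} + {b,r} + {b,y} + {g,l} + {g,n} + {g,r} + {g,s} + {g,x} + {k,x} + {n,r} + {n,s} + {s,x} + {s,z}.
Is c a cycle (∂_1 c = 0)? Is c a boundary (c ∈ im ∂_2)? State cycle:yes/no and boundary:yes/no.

cycle:no boundary:no

n_0=10 n_1=20 n_2=4  [Z2]
∂1: piv[bg,br,bs,by,bz,gk,gl,gn,gx] rk=9  ker:gr,gs,kx,ls,nr,ns,nx,nz,sx,sz,xz
∂2: piv[nsx,nsz,nxz] rk=3  ker:sxz
∂1c = {b} + {k} + {l} + {n} + {r} + {x} + {y} + {z}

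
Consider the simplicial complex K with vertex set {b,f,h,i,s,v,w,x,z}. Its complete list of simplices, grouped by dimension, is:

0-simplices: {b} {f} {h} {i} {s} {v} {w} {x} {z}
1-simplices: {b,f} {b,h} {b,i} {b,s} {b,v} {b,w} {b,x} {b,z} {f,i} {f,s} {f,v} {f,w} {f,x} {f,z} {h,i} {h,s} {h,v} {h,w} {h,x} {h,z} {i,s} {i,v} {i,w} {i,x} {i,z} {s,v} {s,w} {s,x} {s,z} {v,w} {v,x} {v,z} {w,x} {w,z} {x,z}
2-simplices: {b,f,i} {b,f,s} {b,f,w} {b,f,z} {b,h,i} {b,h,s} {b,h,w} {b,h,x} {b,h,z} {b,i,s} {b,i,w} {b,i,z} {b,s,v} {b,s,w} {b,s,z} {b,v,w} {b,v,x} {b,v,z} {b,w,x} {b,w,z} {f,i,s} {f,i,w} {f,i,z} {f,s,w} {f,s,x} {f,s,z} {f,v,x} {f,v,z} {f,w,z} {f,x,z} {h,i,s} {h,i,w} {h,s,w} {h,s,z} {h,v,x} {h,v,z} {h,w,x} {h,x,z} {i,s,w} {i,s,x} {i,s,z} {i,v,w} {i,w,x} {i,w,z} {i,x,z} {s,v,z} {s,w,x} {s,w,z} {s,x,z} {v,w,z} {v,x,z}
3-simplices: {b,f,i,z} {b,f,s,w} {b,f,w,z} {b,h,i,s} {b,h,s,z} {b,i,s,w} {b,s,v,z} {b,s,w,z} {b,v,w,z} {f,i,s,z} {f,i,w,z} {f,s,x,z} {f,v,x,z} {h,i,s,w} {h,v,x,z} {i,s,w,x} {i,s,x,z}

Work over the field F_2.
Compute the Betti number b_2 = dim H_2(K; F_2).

b_2=7

n_0=9 n_1=35 n_2=51 n_3=17  [Z2]
∂1: piv[bf,bh,bi,bs,bv,bw,bx,bz] rk=8  ker:fi,fs,fv,fw,fx,fz,hi,hs,hv,hw,hx,hz,is,iv,iw,ix,iz,sv,sw,sx,sz,vw,vx,vz,wx,wz,xz
∂2: piv[bfi,bfs,bfw,bfz,bhi,bhs,bhw,bhx,bhz,bis,biw,biz,bsv,bsw,bsz,bvw,bvx,bvz,bwx,bwz,fsx,fvx,fvz,fxz,hvx,isx,ivw] rk=27  ker:fis,fiw,fiz,fsw,fsz,fwz,his,hiw,hsw,hsz,hvz,hwx,hxz,isw,isz,iwx,iwz,ixz,svz,swx,swz,sxz,vwz,vxz
∂3: piv[bfiz,bfsw,bfwz,bhis,bhsz,bisw,bsvz,bswz,bvwz,fisz,fiwz,fsxz,fvxz,hisw,hvxz,iswx,isxz] rk=17
b_2=(51−27)−17=7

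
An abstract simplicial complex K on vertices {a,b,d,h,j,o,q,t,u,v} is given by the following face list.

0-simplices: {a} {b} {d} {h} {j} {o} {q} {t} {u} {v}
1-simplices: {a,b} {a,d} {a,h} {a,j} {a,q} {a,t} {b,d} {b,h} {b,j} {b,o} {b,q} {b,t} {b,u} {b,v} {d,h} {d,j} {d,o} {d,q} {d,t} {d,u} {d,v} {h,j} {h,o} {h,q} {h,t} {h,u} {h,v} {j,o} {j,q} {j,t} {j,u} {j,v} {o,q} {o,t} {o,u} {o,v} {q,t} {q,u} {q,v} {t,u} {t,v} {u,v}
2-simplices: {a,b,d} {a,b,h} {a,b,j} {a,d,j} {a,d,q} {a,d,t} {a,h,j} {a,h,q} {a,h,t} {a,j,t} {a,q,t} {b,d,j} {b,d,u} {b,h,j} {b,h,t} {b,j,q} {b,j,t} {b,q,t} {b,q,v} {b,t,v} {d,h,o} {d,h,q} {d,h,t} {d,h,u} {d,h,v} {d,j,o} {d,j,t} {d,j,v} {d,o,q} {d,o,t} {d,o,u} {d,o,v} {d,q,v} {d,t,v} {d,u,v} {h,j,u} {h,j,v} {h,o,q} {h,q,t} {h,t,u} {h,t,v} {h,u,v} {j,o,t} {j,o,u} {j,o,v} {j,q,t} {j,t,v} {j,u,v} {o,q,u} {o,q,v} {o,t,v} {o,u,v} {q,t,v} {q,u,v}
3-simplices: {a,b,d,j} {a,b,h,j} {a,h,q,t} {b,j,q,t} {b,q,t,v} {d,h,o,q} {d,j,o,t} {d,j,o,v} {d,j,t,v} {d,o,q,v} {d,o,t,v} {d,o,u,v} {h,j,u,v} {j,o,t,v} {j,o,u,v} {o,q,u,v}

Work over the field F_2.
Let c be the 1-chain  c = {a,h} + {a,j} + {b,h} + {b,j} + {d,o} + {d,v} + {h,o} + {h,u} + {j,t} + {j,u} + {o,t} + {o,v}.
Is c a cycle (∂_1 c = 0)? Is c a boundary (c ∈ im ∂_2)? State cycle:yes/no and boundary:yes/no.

n_0=10 n_1=42 n_2=54 n_3=16  [Z2]
∂1: piv[ab,ad,ah,aj,aq,at,bo,bu,bv] rk=9  ker:bd,bh,bj,bq,bt,dh,dj,do,dq,dt,du,dv,hj,ho,hq,ht,hu,hv,jo,jq,jt,ju,jv,oq,ot,ou,ov,qt,qu,qv,tu,tv,uv
∂2: piv[abd,abh,abj,adj,adq,adt,ahj,ahq,aht,ajt,aqt,bdu,bht,bjq,bqt,bqv,btv,dho,dhq,dhu,dhv,djo,djv,doq,dot,dou,dov,dqv,duv,hju,htu,oqu] rk=32  ker:bdj,bhj,bjt,dht,djt,dtv,hjv,hoq,hqt,htv,huv,jot,jou,jov,jqt,jtv,juv,oqv,otv,ouv,qtv,quv
∂3: piv[abdj,abhj,ahqt,bjqt,bqtv,dhoq,djot,djov,djtv,doqv,dotv,douv,hjuv,jouv,oquv] rk=15  ker:jotv
∂1c = 0
c vs im∂2: reduces to 0 ⇒ boundary

cycle:yes boundary:yes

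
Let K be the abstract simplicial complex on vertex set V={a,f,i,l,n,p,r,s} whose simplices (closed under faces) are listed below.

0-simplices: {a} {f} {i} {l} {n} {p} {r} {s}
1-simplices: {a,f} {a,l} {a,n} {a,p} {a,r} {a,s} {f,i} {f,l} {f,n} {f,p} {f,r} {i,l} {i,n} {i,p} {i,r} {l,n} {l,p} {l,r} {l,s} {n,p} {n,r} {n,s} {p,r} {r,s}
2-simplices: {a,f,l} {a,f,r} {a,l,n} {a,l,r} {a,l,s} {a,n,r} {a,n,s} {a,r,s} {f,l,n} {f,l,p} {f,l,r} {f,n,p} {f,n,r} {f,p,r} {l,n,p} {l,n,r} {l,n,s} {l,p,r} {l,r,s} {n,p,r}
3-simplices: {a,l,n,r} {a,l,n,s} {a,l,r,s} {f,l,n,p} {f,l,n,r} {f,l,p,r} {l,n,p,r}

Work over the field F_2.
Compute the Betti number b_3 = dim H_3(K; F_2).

b_3=0

n_0=8 n_1=24 n_2=20 n_3=7  [Z2]
∂1: piv[af,al,an,ap,ar,as,fi] rk=7  ker:fl,fn,fp,fr,il,in,ip,ir,ln,lp,lr,ls,np,nr,ns,pr,rs
∂2: piv[afl,afr,aln,alr,als,anr,ans,ars,fln,flp,fnp,fpr] rk=12  ker:flr,fnr,lnp,lnr,lns,lpr,lrs,npr
∂3: piv[alnr,alns,alrs,flnp,flnr,flpr,lnpr] rk=7
b_3=(7−7)−0=0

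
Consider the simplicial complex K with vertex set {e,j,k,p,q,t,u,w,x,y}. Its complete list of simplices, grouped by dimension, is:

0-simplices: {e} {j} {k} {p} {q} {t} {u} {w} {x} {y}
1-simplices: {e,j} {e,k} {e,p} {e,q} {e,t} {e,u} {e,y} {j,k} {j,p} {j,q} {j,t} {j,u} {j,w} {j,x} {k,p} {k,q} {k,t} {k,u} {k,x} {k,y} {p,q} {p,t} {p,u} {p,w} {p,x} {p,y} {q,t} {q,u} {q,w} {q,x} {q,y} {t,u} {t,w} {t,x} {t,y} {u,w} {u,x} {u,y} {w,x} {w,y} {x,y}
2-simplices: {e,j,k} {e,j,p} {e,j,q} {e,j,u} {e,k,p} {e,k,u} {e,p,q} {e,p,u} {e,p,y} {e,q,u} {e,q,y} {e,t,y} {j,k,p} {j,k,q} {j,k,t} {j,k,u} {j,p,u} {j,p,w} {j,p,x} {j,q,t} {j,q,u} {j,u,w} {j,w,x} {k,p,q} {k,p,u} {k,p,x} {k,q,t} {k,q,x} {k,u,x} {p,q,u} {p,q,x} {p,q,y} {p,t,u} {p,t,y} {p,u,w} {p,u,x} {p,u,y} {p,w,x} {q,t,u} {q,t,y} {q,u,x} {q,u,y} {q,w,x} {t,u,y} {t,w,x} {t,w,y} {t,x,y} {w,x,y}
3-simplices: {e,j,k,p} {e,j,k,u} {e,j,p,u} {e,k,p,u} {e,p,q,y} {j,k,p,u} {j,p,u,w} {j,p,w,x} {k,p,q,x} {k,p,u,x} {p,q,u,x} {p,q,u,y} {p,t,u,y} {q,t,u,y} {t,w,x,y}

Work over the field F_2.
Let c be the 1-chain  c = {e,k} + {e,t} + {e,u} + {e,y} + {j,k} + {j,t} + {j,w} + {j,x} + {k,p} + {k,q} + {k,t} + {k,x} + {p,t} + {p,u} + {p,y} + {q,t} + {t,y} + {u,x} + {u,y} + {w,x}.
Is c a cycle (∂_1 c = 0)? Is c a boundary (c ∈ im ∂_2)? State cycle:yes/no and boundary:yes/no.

n_0=10 n_1=41 n_2=48 n_3=15  [Z2]
∂1: piv[ej,ek,ep,eq,et,eu,ey,jw,jx] rk=9  ker:jk,jp,jq,jt,ju,kp,kq,kt,ku,kx,ky,pq,pt,pu,pw,px,py,qt,qu,qw,qx,qy,tu,tw,tx,ty,uw,ux,uy,wx,wy,xy
∂2: piv[ejk,ejp,ejq,eju,ekp,eku,epq,epu,epy,equ,eqy,ety,jkq,jkt,jpw,jpx,jqt,juw,jwx,kpx,kqx,kux,ptu,pty,puy,qtu,qwx,twx,twy,txy] rk=30  ker:jkp,jku,jpu,jqu,kpq,kpu,kqt,pqu,pqx,pqy,puw,pux,pwx,qty,qux,quy,tuy,wxy
∂3: piv[ejkp,ejku,ejpu,ekpu,epqy,jpuw,jpwx,kpqx,kpux,pqux,pquy,ptuy,qtuy,twxy] rk=14  ker:jkpu
∂1c = 0
c vs im∂2: reduces to 0 ⇒ boundary

cycle:yes boundary:yes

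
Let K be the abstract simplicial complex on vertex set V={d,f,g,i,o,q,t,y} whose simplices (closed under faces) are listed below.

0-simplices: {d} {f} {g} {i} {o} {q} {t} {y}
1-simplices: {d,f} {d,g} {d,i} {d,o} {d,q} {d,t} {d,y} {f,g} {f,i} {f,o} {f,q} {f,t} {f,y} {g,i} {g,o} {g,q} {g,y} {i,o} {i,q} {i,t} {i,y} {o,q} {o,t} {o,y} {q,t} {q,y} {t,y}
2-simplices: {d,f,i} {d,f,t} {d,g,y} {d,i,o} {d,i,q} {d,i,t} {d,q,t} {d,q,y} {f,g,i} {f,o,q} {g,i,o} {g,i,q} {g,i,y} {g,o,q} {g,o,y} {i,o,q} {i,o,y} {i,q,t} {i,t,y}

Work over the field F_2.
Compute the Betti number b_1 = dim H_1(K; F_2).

n_0=8 n_1=27 n_2=19  [Z2]
∂1: piv[df,dg,di,do,dq,dt,dy] rk=7  ker:fg,fi,fo,fq,ft,fy,gi,go,gq,gy,io,iq,it,iy,oq,ot,oy,qt,qy,ty
∂2: piv[dfi,dft,dgy,dio,diq,dit,dqt,dqy,fgi,foq,gio,giq,giy,goq,goy,ity] rk=16  ker:ioq,ioy,iqt
b_1=(27−7)−16=4

b_1=4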